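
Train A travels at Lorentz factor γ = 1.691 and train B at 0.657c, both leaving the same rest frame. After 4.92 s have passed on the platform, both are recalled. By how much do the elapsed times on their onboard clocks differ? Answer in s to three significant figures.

|τ_A − τ_B| = 0.800 s

A: γ = 1.691; τ_A = 4.92/1.691 = 2.910 s.
B: γ = 1/√(1 − 0.657²) = 1/√0.5684 = 1.326; τ_B = 4.92/1.326 = 3.709 s.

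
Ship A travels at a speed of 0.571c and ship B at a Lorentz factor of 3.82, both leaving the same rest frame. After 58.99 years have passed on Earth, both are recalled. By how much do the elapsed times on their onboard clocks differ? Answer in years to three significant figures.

A: γ = 1/√(1 − 0.571²) = 1/√0.6740 = 1.218; τ_A = 58.99/1.218 = 48.43 years.
B: γ = 3.82; τ_B = 58.99/3.820 = 15.44 years.

|τ_A − τ_B| = 33.0 years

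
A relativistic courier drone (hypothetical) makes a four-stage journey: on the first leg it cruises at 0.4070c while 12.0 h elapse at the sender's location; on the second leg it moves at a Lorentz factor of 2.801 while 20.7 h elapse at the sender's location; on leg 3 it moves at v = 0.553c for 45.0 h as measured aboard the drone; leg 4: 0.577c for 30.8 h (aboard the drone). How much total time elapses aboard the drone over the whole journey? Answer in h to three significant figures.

Leg 1: γ = 1/√(1 − 0.4070²) = 1/√0.8344 = 1.095; τ_1 = 12.0/1.095 = 10.96 h.
Leg 2: γ = 2.801; τ_2 = 20.7/2.801 = 7.390 h.
Leg 3: 45.0 h is already measured aboard the drone.
Leg 4: 30.8 h is already measured aboard the drone.
Total: 10.96 + 7.390 + 45.00 + 30.80 h.

τ = 94.2 h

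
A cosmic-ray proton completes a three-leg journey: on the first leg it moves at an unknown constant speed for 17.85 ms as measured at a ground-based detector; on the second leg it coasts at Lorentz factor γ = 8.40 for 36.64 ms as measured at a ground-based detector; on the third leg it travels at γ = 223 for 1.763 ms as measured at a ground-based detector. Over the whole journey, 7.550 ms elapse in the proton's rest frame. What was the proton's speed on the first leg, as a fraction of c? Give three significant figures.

Leg 1: speed unknown; τ_1 = 17.85/γ_1.
Leg 2: γ = 8.40; τ_2 = 36.64/8.400 = 4.362 ms.
Leg 3: γ = 223; τ_3 = 1.763/223.0 = 0.007906 ms.
Total proper time: τ_1 + 4.362 + 0.007906 = 7.550, so τ_1 = 7.550 − 4.370 = 3.180 ms.
γ_1 = 17.85/3.180 = 5.613; β = √(1 − 1/γ²) = √0.9683.

β = 0.984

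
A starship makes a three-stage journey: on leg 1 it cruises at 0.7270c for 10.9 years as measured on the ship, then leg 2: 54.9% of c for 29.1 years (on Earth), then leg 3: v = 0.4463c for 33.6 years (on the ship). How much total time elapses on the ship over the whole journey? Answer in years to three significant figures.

Leg 1: 10.9 years is already measured on the ship.
Leg 2: β = 0.549; γ = 1/√(1 − 0.549²) = 1/√0.6986 = 1.196; τ_2 = 29.1/1.196 = 24.32 years.
Leg 3: 33.6 years is already measured on the ship.
Total: 10.90 + 24.32 + 33.60 years.

τ = 68.8 years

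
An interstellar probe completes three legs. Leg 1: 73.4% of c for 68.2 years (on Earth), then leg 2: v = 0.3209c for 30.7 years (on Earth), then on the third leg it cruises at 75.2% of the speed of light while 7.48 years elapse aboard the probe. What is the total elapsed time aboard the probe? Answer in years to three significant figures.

Leg 1: β = 0.734; γ = 1/√(1 − 0.734²) = 1/√0.4612 = 1.472; τ_1 = 68.2/1.472 = 46.32 years.
Leg 2: γ = 1/√(1 − 0.3209²) = 1/√0.8970 = 1.056; τ_2 = 30.7/1.056 = 29.08 years.
Leg 3: 7.48 years is already measured aboard the probe.
Total: 46.32 + 29.08 + 7.480 years.

τ = 82.9 years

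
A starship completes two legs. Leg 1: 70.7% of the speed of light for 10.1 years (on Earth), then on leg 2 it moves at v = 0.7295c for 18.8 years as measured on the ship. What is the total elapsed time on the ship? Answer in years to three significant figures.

Leg 1: β = 0.707; γ = 1/√(1 − 0.707²) = 1/√0.5002 = 1.414; τ_1 = 10.1/1.414 = 7.143 years.
Leg 2: 18.8 years is already measured on the ship.
Total: 7.143 + 18.80 years.

τ = 25.9 years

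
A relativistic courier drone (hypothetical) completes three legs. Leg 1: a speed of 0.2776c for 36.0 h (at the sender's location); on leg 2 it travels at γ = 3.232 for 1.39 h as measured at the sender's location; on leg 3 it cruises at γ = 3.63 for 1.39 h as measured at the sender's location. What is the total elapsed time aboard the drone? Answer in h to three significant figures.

τ = 35.4 h

Leg 1: γ = 1/√(1 − 0.2776²) = 1/√0.9229 = 1.041; τ_1 = 36.0/1.041 = 34.59 h.
Leg 2: γ = 3.232; τ_2 = 1.39/3.232 = 0.4301 h.
Leg 3: γ = 3.63; τ_3 = 1.39/3.630 = 0.3829 h.
Total: 34.59 + 0.4301 + 0.3829 h.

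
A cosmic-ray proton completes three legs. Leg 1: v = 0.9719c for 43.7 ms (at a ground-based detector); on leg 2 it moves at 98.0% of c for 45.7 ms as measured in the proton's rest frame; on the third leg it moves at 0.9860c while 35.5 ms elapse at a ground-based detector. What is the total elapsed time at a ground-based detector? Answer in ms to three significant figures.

Δt = 309 ms

Leg 1: 43.7 ms is already measured at a ground-based detector.
Leg 2: β = 0.980; γ = 1/√(1 − 0.980²) = 1/√0.03960 = 5.025; Δt_2 = 5.025 × 45.7 = 229.7 ms.
Leg 3: 35.5 ms is already measured at a ground-based detector.
Total: 43.70 + 229.7 + 35.50 ms.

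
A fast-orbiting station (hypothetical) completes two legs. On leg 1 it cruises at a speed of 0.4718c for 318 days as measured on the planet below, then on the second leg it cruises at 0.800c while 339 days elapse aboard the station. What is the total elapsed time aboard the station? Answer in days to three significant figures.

Leg 1: γ = 1/√(1 − 0.4718²) = 1/√0.7774 = 1.134; τ_1 = 318/1.134 = 280.4 days.
Leg 2: 339 days is already measured aboard the station.
Total: 280.4 + 339.0 days.

τ = 619 days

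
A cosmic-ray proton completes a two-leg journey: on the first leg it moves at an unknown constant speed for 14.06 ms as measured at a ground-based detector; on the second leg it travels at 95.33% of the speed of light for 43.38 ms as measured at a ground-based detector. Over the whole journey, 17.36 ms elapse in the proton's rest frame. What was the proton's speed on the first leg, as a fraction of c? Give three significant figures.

Leg 1: speed unknown; τ_1 = 14.06/γ_1.
Leg 2: β = 0.9533; γ = 1/√(1 − 0.9533²) = 1/√0.09122 = 3.311; τ_2 = 43.38/3.311 = 13.10 ms.
Total proper time: τ_1 + 13.10 = 17.36, so τ_1 = 17.36 − 13.10 = 4.258 ms.
γ_1 = 14.06/4.258 = 3.302; β = √(1 − 1/γ²) = √0.9083.

β = 0.953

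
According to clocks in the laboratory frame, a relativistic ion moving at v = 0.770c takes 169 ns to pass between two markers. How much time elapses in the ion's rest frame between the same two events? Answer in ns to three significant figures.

γ = 1/√(1 − 0.770²) = 1/√0.4071 = 1.567
The interval measured in the laboratory frame is the dilated one; the clock in the ion's rest frame measures the proper time τ = Δt/γ = 169/1.567 ns.

τ = 108 ns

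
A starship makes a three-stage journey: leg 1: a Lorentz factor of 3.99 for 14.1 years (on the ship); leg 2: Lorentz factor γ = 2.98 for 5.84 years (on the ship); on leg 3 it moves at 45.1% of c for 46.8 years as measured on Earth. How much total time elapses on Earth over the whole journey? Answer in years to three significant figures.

Δt = 120 years

Leg 1: γ = 3.99; Δt_1 = 3.990 × 14.1 = 56.26 years.
Leg 2: γ = 2.98; Δt_2 = 2.980 × 5.84 = 17.40 years.
Leg 3: 46.8 years is already measured on Earth.
Total: 56.26 + 17.40 + 46.80 years.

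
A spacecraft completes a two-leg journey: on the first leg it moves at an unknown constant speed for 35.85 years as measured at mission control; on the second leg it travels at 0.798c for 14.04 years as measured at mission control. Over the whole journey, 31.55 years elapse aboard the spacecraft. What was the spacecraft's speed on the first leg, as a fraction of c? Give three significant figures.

β = 0.765

Leg 1: speed unknown; τ_1 = 35.85/γ_1.
Leg 2: γ = 1/√(1 − 0.798²) = 1/√0.3632 = 1.659; τ_2 = 14.04/1.659 = 8.461 years.
Total proper time: τ_1 + 8.461 = 31.55, so τ_1 = 31.55 − 8.461 = 23.09 years.
γ_1 = 35.85/23.09 = 1.553; β = √(1 − 1/γ²) = √0.5852.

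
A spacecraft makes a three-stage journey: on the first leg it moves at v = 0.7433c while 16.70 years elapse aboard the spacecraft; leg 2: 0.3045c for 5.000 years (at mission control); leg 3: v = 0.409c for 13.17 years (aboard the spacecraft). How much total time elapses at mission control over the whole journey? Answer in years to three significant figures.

Δt = 44.4 years

Leg 1: γ = 1/√(1 − 0.7433²) = 1/√0.4475 = 1.495; Δt_1 = 1.495 × 16.70 = 24.96 years.
Leg 2: 5.000 years is already measured at mission control.
Leg 3: γ = 1/√(1 − 0.409²) = 1/√0.8327 = 1.096; Δt_3 = 1.096 × 13.17 = 14.43 years.
Total: 24.96 + 5.000 + 14.43 years.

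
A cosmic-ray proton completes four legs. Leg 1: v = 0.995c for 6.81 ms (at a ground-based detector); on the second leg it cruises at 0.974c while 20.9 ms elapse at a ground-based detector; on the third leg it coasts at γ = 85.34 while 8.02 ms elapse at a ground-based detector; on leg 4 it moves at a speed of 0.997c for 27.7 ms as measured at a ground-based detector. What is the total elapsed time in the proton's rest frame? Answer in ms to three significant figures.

τ = 7.65 ms

Leg 1: γ = 1/√(1 − 0.995²) = 1/√0.009975 = 10.01; τ_1 = 6.81/10.01 = 0.6801 ms.
Leg 2: γ = 1/√(1 − 0.974²) = 1/√0.05132 = 4.414; τ_2 = 20.9/4.414 = 4.735 ms.
Leg 3: γ = 85.34; τ_3 = 8.02/85.34 = 0.09398 ms.
Leg 4: γ = 1/√(1 − 0.997²) = 1/√0.005991 = 12.92; τ_4 = 27.7/12.92 = 2.144 ms.
Total: 0.6801 + 4.735 + 0.09398 + 2.144 ms.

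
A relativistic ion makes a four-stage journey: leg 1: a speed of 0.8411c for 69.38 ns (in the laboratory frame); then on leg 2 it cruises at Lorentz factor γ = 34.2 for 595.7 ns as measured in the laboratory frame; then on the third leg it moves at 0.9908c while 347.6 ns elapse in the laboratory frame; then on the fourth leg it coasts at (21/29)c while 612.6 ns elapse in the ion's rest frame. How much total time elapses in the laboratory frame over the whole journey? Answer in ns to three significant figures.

Leg 1: 69.38 ns is already measured in the laboratory frame.
Leg 2: 595.7 ns is already measured in the laboratory frame.
Leg 3: 347.6 ns is already measured in the laboratory frame.
Leg 4: γ = 1/√(1 − (21/29)²) = 29/20 = 1.450; Δt_4 = 1.450 × 612.6 = 888.3 ns.
Total: 69.38 + 595.7 + 347.6 + 888.3 ns.

Δt = 1900 ns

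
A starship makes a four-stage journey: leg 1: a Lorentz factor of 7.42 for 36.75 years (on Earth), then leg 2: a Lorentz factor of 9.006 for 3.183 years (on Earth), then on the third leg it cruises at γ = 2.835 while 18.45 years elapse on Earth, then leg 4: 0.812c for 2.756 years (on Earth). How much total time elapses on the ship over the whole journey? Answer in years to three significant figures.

Leg 1: γ = 7.42; τ_1 = 36.75/7.420 = 4.953 years.
Leg 2: γ = 9.006; τ_2 = 3.183/9.006 = 0.3534 years.
Leg 3: γ = 2.835; τ_3 = 18.45/2.835 = 6.508 years.
Leg 4: γ = 1/√(1 − 0.812²) = 1/√0.3407 = 1.713; τ_4 = 2.756/1.713 = 1.609 years.
Total: 4.953 + 0.3534 + 6.508 + 1.609 years.

τ = 13.4 years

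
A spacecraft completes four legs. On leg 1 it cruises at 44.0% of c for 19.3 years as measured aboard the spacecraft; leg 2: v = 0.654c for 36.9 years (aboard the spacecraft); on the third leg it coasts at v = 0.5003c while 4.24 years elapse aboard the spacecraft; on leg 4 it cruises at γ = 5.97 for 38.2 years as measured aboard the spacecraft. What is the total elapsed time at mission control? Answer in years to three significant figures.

Δt = 303 years

Leg 1: β = 0.440; γ = 1/√(1 − 0.440²) = 1/√0.8064 = 1.114; Δt_1 = 1.114 × 19.3 = 21.49 years.
Leg 2: γ = 1/√(1 − 0.654²) = 1/√0.5723 = 1.322; Δt_2 = 1.322 × 36.9 = 48.78 years.
Leg 3: γ = 1/√(1 − 0.5003²) = 1/√0.7497 = 1.155; Δt_3 = 1.155 × 4.24 = 4.897 years.
Leg 4: γ = 5.97; Δt_4 = 5.970 × 38.2 = 228.1 years.
Total: 21.49 + 48.78 + 4.897 + 228.1 years.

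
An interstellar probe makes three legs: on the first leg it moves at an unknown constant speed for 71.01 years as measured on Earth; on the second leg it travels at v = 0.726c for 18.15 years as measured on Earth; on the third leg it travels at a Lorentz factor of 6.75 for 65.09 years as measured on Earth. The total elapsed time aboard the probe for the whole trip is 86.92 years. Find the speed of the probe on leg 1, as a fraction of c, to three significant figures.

Leg 1: speed unknown; τ_1 = 71.01/γ_1.
Leg 2: γ = 1/√(1 − 0.726²) = 1/√0.4729 = 1.454; τ_2 = 18.15/1.454 = 12.48 years.
Leg 3: γ = 6.75; τ_3 = 65.09/6.750 = 9.643 years.
Total proper time: τ_1 + 12.48 + 9.643 = 86.92, so τ_1 = 86.92 − 22.12 = 64.80 years.
γ_1 = 71.01/64.80 = 1.096; β = √(1 − 1/γ²) = √0.1674.

β = 0.409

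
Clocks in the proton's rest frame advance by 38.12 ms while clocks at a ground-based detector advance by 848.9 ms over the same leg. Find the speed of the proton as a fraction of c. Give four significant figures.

The proper time is measured in the proton's rest frame (both events occur at the proton's location); Δt is measured at a ground-based detector. γ = Δt/τ = 848.9/38.12 = 22.27.
β = √(1 − 1/γ²) = √(1 − 0.002016) = √0.9980

β = 0.9990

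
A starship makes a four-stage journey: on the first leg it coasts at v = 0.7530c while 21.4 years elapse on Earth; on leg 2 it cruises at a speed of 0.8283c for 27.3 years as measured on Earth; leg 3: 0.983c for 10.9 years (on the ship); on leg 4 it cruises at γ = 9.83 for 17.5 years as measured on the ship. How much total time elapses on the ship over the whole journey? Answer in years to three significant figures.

τ = 57.8 years

Leg 1: γ = 1/√(1 − 0.7530²) = 1/√0.4330 = 1.520; τ_1 = 21.4/1.520 = 14.08 years.
Leg 2: γ = 1/√(1 − 0.8283²) = 1/√0.3139 = 1.785; τ_2 = 27.3/1.785 = 15.30 years.
Leg 3: 10.9 years is already measured on the ship.
Leg 4: 17.5 years is already measured on the ship.
Total: 14.08 + 15.30 + 10.90 + 17.50 years.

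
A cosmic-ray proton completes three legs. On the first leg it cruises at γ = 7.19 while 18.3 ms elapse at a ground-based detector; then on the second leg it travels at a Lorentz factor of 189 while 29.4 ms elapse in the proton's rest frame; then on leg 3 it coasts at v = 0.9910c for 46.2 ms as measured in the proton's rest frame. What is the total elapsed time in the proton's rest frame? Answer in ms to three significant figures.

τ = 78.1 ms

Leg 1: γ = 7.19; τ_1 = 18.3/7.190 = 2.545 ms.
Leg 2: 29.4 ms is already measured in the proton's rest frame.
Leg 3: 46.2 ms is already measured in the proton's rest frame.
Total: 2.545 + 29.40 + 46.20 ms.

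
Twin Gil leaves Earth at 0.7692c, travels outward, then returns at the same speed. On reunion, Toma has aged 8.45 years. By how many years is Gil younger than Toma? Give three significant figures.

Δt − τ = 3.05 years

γ = 1/√(1 − 0.7692²) = 1/√0.4083 = 1.565
Gil's elapsed proper time: τ = 8.45/1.565 = 5.400 years.
Age gap = Δt − τ = 8.45 − 5.400 years.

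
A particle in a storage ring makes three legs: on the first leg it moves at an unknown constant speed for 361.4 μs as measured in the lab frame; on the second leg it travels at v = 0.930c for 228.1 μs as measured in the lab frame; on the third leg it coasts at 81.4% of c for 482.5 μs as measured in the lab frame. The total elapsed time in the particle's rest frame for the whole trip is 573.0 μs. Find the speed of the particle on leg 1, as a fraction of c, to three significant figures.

Leg 1: speed unknown; τ_1 = 361.4/γ_1.
Leg 2: γ = 1/√(1 − 0.930²) = 1/√0.1351 = 2.721; τ_2 = 228.1/2.721 = 83.84 μs.
Leg 3: β = 0.814; γ = 1/√(1 − 0.814²) = 1/√0.3374 = 1.722; τ_3 = 482.5/1.722 = 280.3 μs.
Total proper time: τ_1 + 83.84 + 280.3 = 573.0, so τ_1 = 573.0 − 364.1 = 208.9 μs.
γ_1 = 361.4/208.9 = 1.730; β = √(1 − 1/γ²) = √0.6659.

β = 0.816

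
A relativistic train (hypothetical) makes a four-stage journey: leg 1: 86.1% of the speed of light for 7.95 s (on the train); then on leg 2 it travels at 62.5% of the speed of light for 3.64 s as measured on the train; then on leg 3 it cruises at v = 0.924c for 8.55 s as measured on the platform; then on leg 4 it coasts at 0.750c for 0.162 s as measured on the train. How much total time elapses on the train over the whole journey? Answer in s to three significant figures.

τ = 15.0 s

Leg 1: 7.95 s is already measured on the train.
Leg 2: 3.64 s is already measured on the train.
Leg 3: γ = 1/√(1 − 0.924²) = 1/√0.1462 = 2.615; τ_3 = 8.55/2.615 = 3.269 s.
Leg 4: 0.162 s is already measured on the train.
Total: 7.950 + 3.640 + 3.269 + 0.1620 s.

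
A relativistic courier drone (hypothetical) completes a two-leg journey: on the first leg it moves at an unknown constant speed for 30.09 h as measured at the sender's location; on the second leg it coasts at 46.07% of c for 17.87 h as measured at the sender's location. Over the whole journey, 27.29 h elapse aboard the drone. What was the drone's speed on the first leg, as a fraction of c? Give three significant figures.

β = 0.925

Leg 1: speed unknown; τ_1 = 30.09/γ_1.
Leg 2: β = 0.4607; γ = 1/√(1 − 0.4607²) = 1/√0.7878 = 1.127; τ_2 = 17.87/1.127 = 15.86 h.
Total proper time: τ_1 + 15.86 = 27.29, so τ_1 = 27.29 − 15.86 = 11.43 h.
γ_1 = 30.09/11.43 = 2.633; β = √(1 − 1/γ²) = √0.8557.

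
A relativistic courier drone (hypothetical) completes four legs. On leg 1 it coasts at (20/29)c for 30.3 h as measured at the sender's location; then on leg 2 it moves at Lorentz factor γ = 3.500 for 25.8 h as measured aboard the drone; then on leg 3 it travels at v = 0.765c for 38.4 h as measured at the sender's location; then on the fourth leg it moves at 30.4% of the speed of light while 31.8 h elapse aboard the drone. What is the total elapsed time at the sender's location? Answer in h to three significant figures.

Leg 1: 30.3 h is already measured at the sender's location.
Leg 2: γ = 3.500; Δt_2 = 3.500 × 25.8 = 90.30 h.
Leg 3: 38.4 h is already measured at the sender's location.
Leg 4: β = 0.304; γ = 1/√(1 − 0.304²) = 1/√0.9076 = 1.050; Δt_4 = 1.050 × 31.8 = 33.38 h.
Total: 30.30 + 90.30 + 38.40 + 33.38 h.

Δt = 192 h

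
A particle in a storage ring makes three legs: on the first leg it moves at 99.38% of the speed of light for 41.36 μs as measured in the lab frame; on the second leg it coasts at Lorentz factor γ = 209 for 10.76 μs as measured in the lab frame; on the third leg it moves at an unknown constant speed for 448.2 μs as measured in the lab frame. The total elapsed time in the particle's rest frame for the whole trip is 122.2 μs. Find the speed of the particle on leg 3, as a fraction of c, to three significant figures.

β = 0.965

Leg 1: β = 0.9938; γ = 1/√(1 − 0.9938²) = 1/√0.01236 = 8.994; τ_1 = 41.36/8.994 = 4.599 μs.
Leg 2: γ = 209; τ_2 = 10.76/209.0 = 0.05148 μs.
Leg 3: speed unknown; τ_3 = 448.2/γ_3.
Total proper time: 4.599 + 0.05148 + τ_3 = 122.2, so τ_3 = 122.2 − 4.650 = 117.6 μs.
γ_3 = 448.2/117.6 = 3.813; β = √(1 − 1/γ²) = √0.9312.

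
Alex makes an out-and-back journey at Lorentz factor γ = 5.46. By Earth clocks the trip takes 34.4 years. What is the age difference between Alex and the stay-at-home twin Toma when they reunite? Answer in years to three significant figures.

γ = 5.46
Alex's elapsed proper time: τ = 34.4/5.460 = 6.300 years.
Age gap = Δt − τ = 34.4 − 6.300 years.

Δt − τ = 28.1 years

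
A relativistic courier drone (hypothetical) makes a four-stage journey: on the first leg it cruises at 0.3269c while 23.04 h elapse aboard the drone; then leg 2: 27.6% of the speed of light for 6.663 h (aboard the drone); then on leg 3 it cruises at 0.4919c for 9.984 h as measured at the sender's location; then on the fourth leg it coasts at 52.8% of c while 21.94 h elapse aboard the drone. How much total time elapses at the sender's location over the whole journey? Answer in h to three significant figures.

Leg 1: γ = 1/√(1 − 0.3269²) = 1/√0.8931 = 1.058; Δt_1 = 1.058 × 23.04 = 24.38 h.
Leg 2: β = 0.276; γ = 1/√(1 − 0.276²) = 1/√0.9238 = 1.040; Δt_2 = 1.040 × 6.663 = 6.932 h.
Leg 3: 9.984 h is already measured at the sender's location.
Leg 4: β = 0.528; γ = 1/√(1 − 0.528²) = 1/√0.7212 = 1.178; Δt_4 = 1.178 × 21.94 = 25.83 h.
Total: 24.38 + 6.932 + 9.984 + 25.83 h.

Δt = 67.1 h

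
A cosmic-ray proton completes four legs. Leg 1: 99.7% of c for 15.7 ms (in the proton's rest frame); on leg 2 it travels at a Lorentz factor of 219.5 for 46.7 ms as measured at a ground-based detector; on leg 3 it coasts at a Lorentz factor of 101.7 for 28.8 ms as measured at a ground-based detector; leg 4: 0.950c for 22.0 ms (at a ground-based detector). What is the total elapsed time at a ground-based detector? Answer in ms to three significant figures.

Leg 1: β = 0.997; γ = 1/√(1 − 0.997²) = 1/√0.005991 = 12.92; Δt_1 = 12.92 × 15.7 = 202.8 ms.
Leg 2: 46.7 ms is already measured at a ground-based detector.
Leg 3: 28.8 ms is already measured at a ground-based detector.
Leg 4: 22.0 ms is already measured at a ground-based detector.
Total: 202.8 + 46.70 + 28.80 + 22.00 ms.

Δt = 300 ms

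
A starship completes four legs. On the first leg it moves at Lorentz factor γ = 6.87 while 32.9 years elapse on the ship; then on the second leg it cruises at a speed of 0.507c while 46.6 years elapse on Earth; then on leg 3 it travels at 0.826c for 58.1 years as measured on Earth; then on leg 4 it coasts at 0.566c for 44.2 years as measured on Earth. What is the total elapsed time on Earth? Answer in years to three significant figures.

Leg 1: γ = 6.87; Δt_1 = 6.870 × 32.9 = 226.0 years.
Leg 2: 46.6 years is already measured on Earth.
Leg 3: 58.1 years is already measured on Earth.
Leg 4: 44.2 years is already measured on Earth.
Total: 226.0 + 46.60 + 58.10 + 44.20 years.

Δt = 375 years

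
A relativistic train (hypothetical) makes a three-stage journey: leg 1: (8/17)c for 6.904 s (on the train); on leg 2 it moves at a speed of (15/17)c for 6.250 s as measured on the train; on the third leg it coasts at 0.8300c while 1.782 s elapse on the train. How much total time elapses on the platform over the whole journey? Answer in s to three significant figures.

Δt = 24.3 s

Leg 1: γ = 1/√(1 − (8/17)²) = 17/15 ≈ 1.133; Δt_1 = 1.133 × 6.904 = 7.825 s.
Leg 2: γ = 1/√(1 − (15/17)²) = 17/8 = 2.125; Δt_2 = 2.125 × 6.250 = 13.28 s.
Leg 3: γ = 1/√(1 − 0.8300²) = 1/√0.3111 = 1.793; Δt_3 = 1.793 × 1.782 = 3.195 s.
Total: 7.825 + 13.28 + 3.195 s.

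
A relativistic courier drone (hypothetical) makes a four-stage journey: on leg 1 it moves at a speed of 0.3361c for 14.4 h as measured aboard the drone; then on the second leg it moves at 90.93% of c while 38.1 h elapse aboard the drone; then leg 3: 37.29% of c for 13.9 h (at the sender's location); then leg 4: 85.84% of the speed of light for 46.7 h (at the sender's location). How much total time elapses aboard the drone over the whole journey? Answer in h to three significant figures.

τ = 89.4 h

Leg 1: 14.4 h is already measured aboard the drone.
Leg 2: 38.1 h is already measured aboard the drone.
Leg 3: β = 0.3729; γ = 1/√(1 − 0.3729²) = 1/√0.8609 = 1.078; τ_3 = 13.9/1.078 = 12.90 h.
Leg 4: β = 0.8584; γ = 1/√(1 − 0.8584²) = 1/√0.2631 = 1.949; τ_4 = 46.7/1.949 = 23.96 h.
Total: 14.40 + 38.10 + 12.90 + 23.96 h.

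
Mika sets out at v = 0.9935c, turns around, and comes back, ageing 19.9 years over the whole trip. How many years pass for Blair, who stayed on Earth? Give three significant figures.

γ = 1/√(1 − 0.9935²) = 1/√0.01296 = 8.785
Earth-frame duration is the dilated interval: Δt = γτ = 8.785 × 19.9 years.

Δt = 175 years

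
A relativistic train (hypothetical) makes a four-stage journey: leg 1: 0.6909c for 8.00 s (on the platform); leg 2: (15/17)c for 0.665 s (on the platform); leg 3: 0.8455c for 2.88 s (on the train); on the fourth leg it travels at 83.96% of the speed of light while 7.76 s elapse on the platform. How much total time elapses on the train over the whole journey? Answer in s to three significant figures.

τ = 13.2 s

Leg 1: γ = 1/√(1 − 0.6909²) = 1/√0.5227 = 1.383; τ_1 = 8.00/1.383 = 5.784 s.
Leg 2: γ = 1/√(1 − (15/17)²) = 17/8 = 2.125; τ_2 = 0.665/2.125 = 0.3129 s.
Leg 3: 2.88 s is already measured on the train.
Leg 4: β = 0.8396; γ = 1/√(1 − 0.8396²) = 1/√0.2951 = 1.841; τ_4 = 7.76/1.841 = 4.215 s.
Total: 5.784 + 0.3129 + 2.880 + 4.215 s.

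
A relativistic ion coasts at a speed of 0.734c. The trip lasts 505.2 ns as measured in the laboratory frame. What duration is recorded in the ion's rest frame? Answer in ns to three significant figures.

γ = 1/√(1 − 0.734²) = 1/√0.4612 = 1.472
The interval measured in the laboratory frame is the dilated one; the clock in the ion's rest frame measures the proper time τ = Δt/γ = 505.2/1.472 ns.

τ = 343 ns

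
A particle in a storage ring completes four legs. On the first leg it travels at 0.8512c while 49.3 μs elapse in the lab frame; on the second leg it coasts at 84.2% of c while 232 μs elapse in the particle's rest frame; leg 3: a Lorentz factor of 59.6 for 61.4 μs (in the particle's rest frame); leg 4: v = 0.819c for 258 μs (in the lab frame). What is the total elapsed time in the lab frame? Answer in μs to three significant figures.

Δt = 4400 μs

Leg 1: 49.3 μs is already measured in the lab frame.
Leg 2: β = 0.842; γ = 1/√(1 − 0.842²) = 1/√0.2910 = 1.854; Δt_2 = 1.854 × 232 = 430.0 μs.
Leg 3: γ = 59.6; Δt_3 = 59.60 × 61.4 = 3659 μs.
Leg 4: 258 μs is already measured in the lab frame.
Total: 49.30 + 430.0 + 3659 + 258.0 μs.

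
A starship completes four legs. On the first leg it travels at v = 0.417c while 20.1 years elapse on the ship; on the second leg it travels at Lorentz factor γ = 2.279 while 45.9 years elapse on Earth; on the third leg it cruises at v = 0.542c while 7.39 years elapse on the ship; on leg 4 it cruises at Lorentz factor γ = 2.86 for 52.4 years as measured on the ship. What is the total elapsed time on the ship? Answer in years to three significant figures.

τ = 100 years

Leg 1: 20.1 years is already measured on the ship.
Leg 2: γ = 2.279; τ_2 = 45.9/2.279 = 20.14 years.
Leg 3: 7.39 years is already measured on the ship.
Leg 4: 52.4 years is already measured on the ship.
Total: 20.10 + 20.14 + 7.390 + 52.40 years.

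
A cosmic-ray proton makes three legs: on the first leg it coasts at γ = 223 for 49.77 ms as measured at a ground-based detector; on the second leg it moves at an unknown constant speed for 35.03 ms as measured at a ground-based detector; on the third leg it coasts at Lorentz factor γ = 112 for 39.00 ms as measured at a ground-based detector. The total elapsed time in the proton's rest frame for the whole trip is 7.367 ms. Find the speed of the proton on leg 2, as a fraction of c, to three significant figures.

Leg 1: γ = 223; τ_1 = 49.77/223.0 = 0.2232 ms.
Leg 2: speed unknown; τ_2 = 35.03/γ_2.
Leg 3: γ = 112; τ_3 = 39.00/112.0 = 0.3482 ms.
Total proper time: 0.2232 + τ_2 + 0.3482 = 7.367, so τ_2 = 7.367 − 0.5714 = 6.796 ms.
γ_2 = 35.03/6.796 = 5.155; β = √(1 − 1/γ²) = √0.9624.

β = 0.981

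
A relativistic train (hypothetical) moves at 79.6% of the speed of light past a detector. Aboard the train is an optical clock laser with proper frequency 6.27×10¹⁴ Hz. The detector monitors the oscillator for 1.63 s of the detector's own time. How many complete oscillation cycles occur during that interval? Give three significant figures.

β = 0.796; γ = 1/√(1 − 0.796²) = 1/√0.3664 = 1.652
During 1.63 s of lab time, the oscillator's proper time advances by τ = Δt/γ = 1.63/1.652 = 0.9866 s = 9.866×10⁻¹ s.
N = f × τ = 6.27×10¹⁴ × 9.866×10⁻¹ = 6.186×10¹⁴.

N = 6.19×10¹⁴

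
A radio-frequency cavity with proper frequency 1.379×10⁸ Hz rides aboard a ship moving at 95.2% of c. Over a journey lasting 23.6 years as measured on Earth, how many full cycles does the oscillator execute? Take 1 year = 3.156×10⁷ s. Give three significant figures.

β = 0.952; γ = 1/√(1 − 0.952²) = 1/√0.09370 = 3.267
The oscillator's own cycle count is N = f × τ where τ is the proper time on the ship. τ = Δt/γ = 23.6/3.267 = 7.224 years = 2.280×10⁸ s.
N = 1.379×10⁸ × 2.280×10⁸ = 3.144×10¹⁶.

N = 3.14×10¹⁶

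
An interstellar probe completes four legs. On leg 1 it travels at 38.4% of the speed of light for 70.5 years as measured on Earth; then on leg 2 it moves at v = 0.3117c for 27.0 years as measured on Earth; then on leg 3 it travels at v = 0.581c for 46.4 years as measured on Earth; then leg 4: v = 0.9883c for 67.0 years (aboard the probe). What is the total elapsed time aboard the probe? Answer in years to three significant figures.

Leg 1: β = 0.384; γ = 1/√(1 − 0.384²) = 1/√0.8525 = 1.083; τ_1 = 70.5/1.083 = 65.09 years.
Leg 2: γ = 1/√(1 − 0.3117²) = 1/√0.9028 = 1.052; τ_2 = 27.0/1.052 = 25.65 years.
Leg 3: γ = 1/√(1 − 0.581²) = 1/√0.6624 = 1.229; τ_3 = 46.4/1.229 = 37.77 years.
Leg 4: 67.0 years is already measured aboard the probe.
Total: 65.09 + 25.65 + 37.77 + 67.00 years.

τ = 196 years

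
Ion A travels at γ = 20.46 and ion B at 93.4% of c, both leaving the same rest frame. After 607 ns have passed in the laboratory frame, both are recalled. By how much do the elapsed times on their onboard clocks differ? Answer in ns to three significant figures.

A: γ = 20.46; τ_A = 607/20.46 = 29.67 ns.
B: β = 0.934; γ = 1/√(1 − 0.934²) = 1/√0.1276 = 2.799; τ_B = 607/2.799 = 216.9 ns.

|τ_A − τ_B| = 187 ns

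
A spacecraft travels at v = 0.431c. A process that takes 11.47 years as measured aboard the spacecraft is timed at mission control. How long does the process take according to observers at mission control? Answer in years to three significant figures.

Δt = 12.7 years

γ = 1/√(1 − 0.431²) = 1/√0.8142 = 1.108
The interval measured aboard the spacecraft is the proper time (both events occur at the same place in that frame); the lab-frame interval is Δt = γτ = 1.108 × 11.47 years.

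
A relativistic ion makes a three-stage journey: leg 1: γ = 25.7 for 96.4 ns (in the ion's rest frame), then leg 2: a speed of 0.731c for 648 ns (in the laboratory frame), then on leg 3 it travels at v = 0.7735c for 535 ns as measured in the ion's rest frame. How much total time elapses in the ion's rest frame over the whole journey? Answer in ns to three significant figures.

τ = 1070 ns

Leg 1: 96.4 ns is already measured in the ion's rest frame.
Leg 2: γ = 1/√(1 − 0.731²) = 1/√0.4656 = 1.465; τ_2 = 648/1.465 = 442.2 ns.
Leg 3: 535 ns is already measured in the ion's rest frame.
Total: 96.40 + 442.2 + 535.0 ns.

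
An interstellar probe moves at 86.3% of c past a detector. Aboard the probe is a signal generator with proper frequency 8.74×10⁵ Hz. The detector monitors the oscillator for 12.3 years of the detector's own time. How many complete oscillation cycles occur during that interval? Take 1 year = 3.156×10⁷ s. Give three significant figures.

N = 1.71×10¹⁴

β = 0.863; γ = 1/√(1 − 0.863²) = 1/√0.2552 = 1.979
During 12.3 years of lab time, the oscillator's proper time advances by τ = Δt/γ = 12.3/1.979 = 6.214 years = 1.961×10⁸ s.
N = f × τ = 8.74×10⁵ × 1.961×10⁸ = 1.714×10¹⁴.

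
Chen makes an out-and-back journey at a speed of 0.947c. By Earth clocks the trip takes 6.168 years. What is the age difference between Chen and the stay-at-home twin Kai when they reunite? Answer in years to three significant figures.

γ = 1/√(1 − 0.947²) = 1/√0.1032 = 3.113
Chen's elapsed proper time: τ = 6.168/3.113 = 1.981 years.
Age gap = Δt − τ = 6.168 − 1.981 years.

Δt − τ = 4.19 years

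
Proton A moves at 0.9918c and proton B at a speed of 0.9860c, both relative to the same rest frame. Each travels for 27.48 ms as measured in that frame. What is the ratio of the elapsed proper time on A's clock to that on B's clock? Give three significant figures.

τ_A/τ_B = 0.766

A: γ = 1/√(1 − 0.9918²) = 1/√0.01633 = 7.825. B: γ = 1/√(1 − 0.9860²) = 1/√0.02780 = 5.997.
τ_A/τ_B = γ_B/γ_A = 5.997/7.825 = 0.7664, so τ_A/τ_B = 0.7664.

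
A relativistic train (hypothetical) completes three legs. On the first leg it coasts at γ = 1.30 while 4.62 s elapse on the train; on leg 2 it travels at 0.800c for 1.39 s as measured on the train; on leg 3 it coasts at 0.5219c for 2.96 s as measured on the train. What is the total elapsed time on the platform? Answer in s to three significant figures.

Leg 1: γ = 1.30; Δt_1 = 1.300 × 4.62 = 6.006 s.
Leg 2: γ = 1/√(1 − 0.800²) = 5/3 ≈ 1.667; Δt_2 = 1.667 × 1.39 = 2.317 s.
Leg 3: γ = 1/√(1 − 0.5219²) = 1/√0.7276 = 1.172; Δt_3 = 1.172 × 2.96 = 3.470 s.
Total: 6.006 + 2.317 + 3.470 s.

Δt = 11.8 s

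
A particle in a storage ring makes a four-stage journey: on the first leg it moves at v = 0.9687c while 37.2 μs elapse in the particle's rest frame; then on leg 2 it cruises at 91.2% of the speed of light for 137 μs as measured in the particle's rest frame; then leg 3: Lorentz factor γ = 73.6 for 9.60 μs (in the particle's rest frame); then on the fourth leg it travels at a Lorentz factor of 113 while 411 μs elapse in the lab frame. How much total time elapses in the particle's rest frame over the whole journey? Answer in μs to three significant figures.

τ = 187 μs

Leg 1: 37.2 μs is already measured in the particle's rest frame.
Leg 2: 137 μs is already measured in the particle's rest frame.
Leg 3: 9.60 μs is already measured in the particle's rest frame.
Leg 4: γ = 113; τ_4 = 411/113.0 = 3.637 μs.
Total: 37.20 + 137.0 + 9.600 + 3.637 μs.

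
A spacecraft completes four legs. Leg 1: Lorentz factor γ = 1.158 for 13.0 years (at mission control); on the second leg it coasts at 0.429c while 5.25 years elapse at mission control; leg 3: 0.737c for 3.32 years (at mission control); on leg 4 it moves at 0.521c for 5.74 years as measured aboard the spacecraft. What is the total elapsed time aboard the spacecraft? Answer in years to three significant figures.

τ = 24.0 years

Leg 1: γ = 1.158; τ_1 = 13.0/1.158 = 11.23 years.
Leg 2: γ = 1/√(1 − 0.429²) = 1/√0.8160 = 1.107; τ_2 = 5.25/1.107 = 4.742 years.
Leg 3: γ = 1/√(1 − 0.737²) = 1/√0.4568 = 1.480; τ_3 = 3.32/1.480 = 2.244 years.
Leg 4: 5.74 years is already measured aboard the spacecraft.
Total: 11.23 + 4.742 + 2.244 + 5.740 years.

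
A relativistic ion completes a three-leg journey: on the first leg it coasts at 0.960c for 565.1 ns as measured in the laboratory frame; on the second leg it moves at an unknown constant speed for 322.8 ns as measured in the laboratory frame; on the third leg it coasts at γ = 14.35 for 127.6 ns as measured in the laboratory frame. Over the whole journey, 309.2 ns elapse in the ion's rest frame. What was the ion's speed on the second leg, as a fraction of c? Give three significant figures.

Leg 1: γ = 1/√(1 − 0.960²) = 25/7 ≈ 3.571; τ_1 = 565.1/3.571 = 158.2 ns.
Leg 2: speed unknown; τ_2 = 322.8/γ_2.
Leg 3: γ = 14.35; τ_3 = 127.6/14.35 = 8.892 ns.
Total proper time: 158.2 + τ_2 + 8.892 = 309.2, so τ_2 = 309.2 − 167.1 = 142.1 ns.
γ_2 = 322.8/142.1 = 2.272; β = √(1 − 1/γ²) = √0.8063.

β = 0.898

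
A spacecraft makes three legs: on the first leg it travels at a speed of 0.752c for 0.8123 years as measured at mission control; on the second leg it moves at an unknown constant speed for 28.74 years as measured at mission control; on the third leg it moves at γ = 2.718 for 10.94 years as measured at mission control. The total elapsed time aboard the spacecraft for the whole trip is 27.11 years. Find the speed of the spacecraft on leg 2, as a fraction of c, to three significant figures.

β = 0.620

Leg 1: γ = 1/√(1 − 0.752²) = 1/√0.4345 = 1.517; τ_1 = 0.8123/1.517 = 0.5354 years.
Leg 2: speed unknown; τ_2 = 28.74/γ_2.
Leg 3: γ = 2.718; τ_3 = 10.94/2.718 = 4.025 years.
Total proper time: 0.5354 + τ_2 + 4.025 = 27.11, so τ_2 = 27.11 − 4.560 = 22.55 years.
γ_2 = 28.74/22.55 = 1.275; β = √(1 − 1/γ²) = √0.3844.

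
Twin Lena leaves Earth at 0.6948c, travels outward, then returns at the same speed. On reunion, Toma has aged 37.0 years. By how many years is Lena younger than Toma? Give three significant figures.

γ = 1/√(1 − 0.6948²) = 1/√0.5173 = 1.390
Lena's elapsed proper time: τ = 37.0/1.390 = 26.61 years.
Age gap = Δt − τ = 37.0 − 26.61 years.

Δt − τ = 10.4 years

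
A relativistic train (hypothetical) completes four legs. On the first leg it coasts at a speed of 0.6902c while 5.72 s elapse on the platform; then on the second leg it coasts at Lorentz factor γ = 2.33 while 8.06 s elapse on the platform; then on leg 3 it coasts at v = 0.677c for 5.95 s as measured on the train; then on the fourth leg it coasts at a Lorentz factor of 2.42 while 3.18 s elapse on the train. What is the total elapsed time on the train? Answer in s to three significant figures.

Leg 1: γ = 1/√(1 − 0.6902²) = 1/√0.5236 = 1.382; τ_1 = 5.72/1.382 = 4.139 s.
Leg 2: γ = 2.33; τ_2 = 8.06/2.330 = 3.459 s.
Leg 3: 5.95 s is already measured on the train.
Leg 4: 3.18 s is already measured on the train.
Total: 4.139 + 3.459 + 5.950 + 3.180 s.

τ = 16.7 s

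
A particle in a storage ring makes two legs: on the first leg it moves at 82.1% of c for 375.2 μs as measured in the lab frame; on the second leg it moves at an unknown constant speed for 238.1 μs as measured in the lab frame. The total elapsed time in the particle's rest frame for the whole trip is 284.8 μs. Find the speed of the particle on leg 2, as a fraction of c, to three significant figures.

β = 0.955

Leg 1: β = 0.821; γ = 1/√(1 − 0.821²) = 1/√0.3260 = 1.752; τ_1 = 375.2/1.752 = 214.2 μs.
Leg 2: speed unknown; τ_2 = 238.1/γ_2.
Total proper time: 214.2 + τ_2 = 284.8, so τ_2 = 284.8 − 214.2 = 70.59 μs.
γ_2 = 238.1/70.59 = 3.373; β = √(1 − 1/γ²) = √0.9121.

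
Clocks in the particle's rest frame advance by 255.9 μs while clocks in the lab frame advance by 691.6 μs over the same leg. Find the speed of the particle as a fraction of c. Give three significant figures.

β = 0.929

The proper time is measured in the particle's rest frame (both events occur at the particle's location); Δt is measured in the lab frame. γ = Δt/τ = 691.6/255.9 = 2.703.
β = √(1 − 1/γ²) = √(1 − 0.1369) = √0.8631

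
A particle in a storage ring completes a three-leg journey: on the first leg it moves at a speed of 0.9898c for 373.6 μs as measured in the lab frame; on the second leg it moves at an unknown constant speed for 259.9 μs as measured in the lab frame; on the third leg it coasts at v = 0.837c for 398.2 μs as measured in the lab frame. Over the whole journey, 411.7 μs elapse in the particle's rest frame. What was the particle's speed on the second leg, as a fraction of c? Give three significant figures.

β = 0.841

Leg 1: γ = 1/√(1 − 0.9898²) = 1/√0.02030 = 7.019; τ_1 = 373.6/7.019 = 53.22 μs.
Leg 2: speed unknown; τ_2 = 259.9/γ_2.
Leg 3: γ = 1/√(1 − 0.837²) = 1/√0.2994 = 1.827; τ_3 = 398.2/1.827 = 217.9 μs.
Total proper time: 53.22 + τ_2 + 217.9 = 411.7, so τ_2 = 411.7 − 271.1 = 140.6 μs.
γ_2 = 259.9/140.6 = 1.849; β = √(1 − 1/γ²) = √0.7074.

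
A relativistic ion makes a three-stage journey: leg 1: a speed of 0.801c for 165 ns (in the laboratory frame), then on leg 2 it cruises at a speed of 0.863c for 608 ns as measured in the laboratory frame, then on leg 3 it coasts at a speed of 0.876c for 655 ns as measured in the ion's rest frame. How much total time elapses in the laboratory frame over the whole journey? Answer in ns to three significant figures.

Leg 1: 165 ns is already measured in the laboratory frame.
Leg 2: 608 ns is already measured in the laboratory frame.
Leg 3: γ = 1/√(1 − 0.876²) = 1/√0.2326 = 2.073; Δt_3 = 2.073 × 655 = 1358 ns.
Total: 165.0 + 608.0 + 1358 ns.

Δt = 2130 ns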